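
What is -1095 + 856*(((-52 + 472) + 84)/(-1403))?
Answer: -1967709/1403 ≈ -1402.5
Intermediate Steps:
-1095 + 856*(((-52 + 472) + 84)/(-1403)) = -1095 + 856*((420 + 84)*(-1/1403)) = -1095 + 856*(504*(-1/1403)) = -1095 + 856*(-504/1403) = -1095 - 431424/1403 = -1967709/1403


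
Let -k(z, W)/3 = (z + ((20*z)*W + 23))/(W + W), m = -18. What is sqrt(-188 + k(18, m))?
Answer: I*sqrt(26085)/6 ≈ 26.918*I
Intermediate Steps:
k(z, W) = -3*(23 + z + 20*W*z)/(2*W) (k(z, W) = -3*(z + ((20*z)*W + 23))/(W + W) = -3*(z + (20*W*z + 23))/(2*W) = -3*(z + (23 + 20*W*z))*1/(2*W) = -3*(23 + z + 20*W*z)*1/(2*W) = -3*(23 + z + 20*W*z)/(2*W))
sqrt(-188 + k(18, m)) = sqrt(-188 + (3/2)*(-23 - 1*18 - 20*(-18)*18)/(-18)) = sqrt(-188 + (3/2)*(-1/18)*(-23 - 18 + 6480)) = sqrt(-188 + (3/2)*(-1/18)*6439) = sqrt(-188 - 6439/12) = sqrt(-8695/12) = I*sqrt(26085)/6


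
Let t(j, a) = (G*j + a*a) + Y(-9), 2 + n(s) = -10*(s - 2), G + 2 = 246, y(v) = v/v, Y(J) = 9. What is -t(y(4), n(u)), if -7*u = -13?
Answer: -12413/49 ≈ -253.33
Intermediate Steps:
y(v) = 1
u = 13/7 (u = -1/7*(-13) = 13/7 ≈ 1.8571)
G = 244 (G = -2 + 246 = 244)
n(s) = 18 - 10*s (n(s) = -2 - 10*(s - 2) = -2 - 10*(-2 + s) = -2 + (20 - 10*s) = 18 - 10*s)
t(j, a) = 9 + a**2 + 244*j (t(j, a) = (244*j + a*a) + 9 = (244*j + a**2) + 9 = (a**2 + 244*j) + 9 = 9 + a**2 + 244*j)
-t(y(4), n(u)) = -(9 + (18 - 10*13/7)**2 + 244*1) = -(9 + (18 - 130/7)**2 + 244) = -(9 + (-4/7)**2 + 244) = -(9 + 16/49 + 244) = -1*12413/49 = -12413/49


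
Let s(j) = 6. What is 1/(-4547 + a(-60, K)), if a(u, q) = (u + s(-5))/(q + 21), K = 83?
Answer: -52/236471 ≈ -0.00021990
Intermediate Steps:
a(u, q) = (6 + u)/(21 + q) (a(u, q) = (u + 6)/(q + 21) = (6 + u)/(21 + q))
1/(-4547 + a(-60, K)) = 1/(-4547 + (6 - 60)/(21 + 83)) = 1/(-4547 - 54/104) = 1/(-4547 + (1/104)*(-54)) = 1/(-4547 - 27/52) = 1/(-236471/52) = -52/236471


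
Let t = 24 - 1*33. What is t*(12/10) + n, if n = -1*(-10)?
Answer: -⅘ ≈ -0.80000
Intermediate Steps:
n = 10
t = -9 (t = 24 - 33 = -9)
t*(12/10) + n = -108/10 + 10 = -9*6/5 + 10 = -54/5 + 10 = -⅘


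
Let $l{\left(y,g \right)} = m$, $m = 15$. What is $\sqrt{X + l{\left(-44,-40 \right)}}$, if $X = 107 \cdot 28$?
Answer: $\sqrt{3011} \approx 54.873$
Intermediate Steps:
$l{\left(y,g \right)} = 15$
$X = 2996$
$\sqrt{X + l{\left(-44,-40 \right)}} = \sqrt{2996 + 15} = \sqrt{3011}$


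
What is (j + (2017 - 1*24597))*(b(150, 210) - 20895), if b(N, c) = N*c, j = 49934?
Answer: 290089170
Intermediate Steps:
(j + (2017 - 1*24597))*(b(150, 210) - 20895) = (49934 + (2017 - 1*24597))*(150*210 - 20895) = (49934 + (2017 - 24597))*(31500 - 20895) = (49934 - 22580)*10605 = 27354*10605 = 290089170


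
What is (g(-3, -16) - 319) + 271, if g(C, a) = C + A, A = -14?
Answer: -65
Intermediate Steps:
g(C, a) = -14 + C (g(C, a) = C - 14 = -14 + C)
(g(-3, -16) - 319) + 271 = ((-14 - 3) - 319) + 271 = (-17 - 319) + 271 = -336 + 271 = -65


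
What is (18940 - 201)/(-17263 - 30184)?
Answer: -18739/47447 ≈ -0.39495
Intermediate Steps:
(18940 - 201)/(-17263 - 30184) = 18739/(-47447) = 18739*(-1/47447) = -18739/47447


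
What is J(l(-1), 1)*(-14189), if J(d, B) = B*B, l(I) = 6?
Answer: -14189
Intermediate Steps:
J(d, B) = B²
J(l(-1), 1)*(-14189) = 1²*(-14189) = 1*(-14189) = -14189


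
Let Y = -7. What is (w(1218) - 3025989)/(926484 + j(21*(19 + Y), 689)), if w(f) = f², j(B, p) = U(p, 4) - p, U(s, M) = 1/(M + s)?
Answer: -1068928245/641575936 ≈ -1.6661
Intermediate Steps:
j(B, p) = 1/(4 + p) - p
(w(1218) - 3025989)/(926484 + j(21*(19 + Y), 689)) = (1218² - 3025989)/(926484 + (1 - 1*689*(4 + 689))/(4 + 689)) = (1483524 - 3025989)/(926484 + (1 - 1*689*693)/693) = -1542465/(926484 + (1 - 477477)/693) = -1542465/(926484 + (1/693)*(-477476)) = -1542465/(926484 - 477476/693) = -1542465/641575936/693 = -1542465*693/641575936 = -1068928245/641575936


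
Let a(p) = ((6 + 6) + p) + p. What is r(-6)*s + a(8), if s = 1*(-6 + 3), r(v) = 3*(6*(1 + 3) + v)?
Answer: -134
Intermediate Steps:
r(v) = 72 + 3*v (r(v) = 3*(6*4 + v) = 3*(24 + v) = 72 + 3*v)
s = -3 (s = 1*(-3) = -3)
a(p) = 12 + 2*p (a(p) = (12 + p) + p = 12 + 2*p)
r(-6)*s + a(8) = (72 + 3*(-6))*(-3) + (12 + 2*8) = (72 - 18)*(-3) + (12 + 16) = 54*(-3) + 28 = -162 + 28 = -134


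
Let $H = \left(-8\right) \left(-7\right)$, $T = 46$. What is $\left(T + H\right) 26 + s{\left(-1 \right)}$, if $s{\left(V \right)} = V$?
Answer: $2651$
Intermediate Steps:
$H = 56$
$\left(T + H\right) 26 + s{\left(-1 \right)} = \left(46 + 56\right) 26 - 1 = 102 \cdot 26 - 1 = 2652 - 1 = 2651$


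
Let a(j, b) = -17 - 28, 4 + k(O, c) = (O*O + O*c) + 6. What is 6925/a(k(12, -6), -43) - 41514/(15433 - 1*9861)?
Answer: -4045423/25074 ≈ -161.34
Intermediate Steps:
k(O, c) = 2 + O² + O*c (k(O, c) = -4 + ((O*O + O*c) + 6) = -4 + ((O² + O*c) + 6) = -4 + (6 + O² + O*c) = 2 + O² + O*c)
a(j, b) = -45
6925/a(k(12, -6), -43) - 41514/(15433 - 1*9861) = 6925/(-45) - 41514/(15433 - 1*9861) = 6925*(-1/45) - 41514/(15433 - 9861) = -1385/9 - 41514/5572 = -1385/9 - 41514*1/5572 = -1385/9 - 20757/2786 = -4045423/25074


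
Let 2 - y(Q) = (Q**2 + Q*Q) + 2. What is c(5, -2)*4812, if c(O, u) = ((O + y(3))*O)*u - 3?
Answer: 611124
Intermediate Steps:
y(Q) = -2*Q**2 (y(Q) = 2 - ((Q**2 + Q*Q) + 2) = 2 - ((Q**2 + Q**2) + 2) = 2 - (2*Q**2 + 2) = 2 - (2 + 2*Q**2) = 2 + (-2 - 2*Q**2) = -2*Q**2)
c(O, u) = -3 + O*u*(-18 + O) (c(O, u) = ((O - 2*3**2)*O)*u - 3 = ((O - 2*9)*O)*u - 3 = ((O - 18)*O)*u - 3 = ((-18 + O)*O)*u - 3 = (O*(-18 + O))*u - 3 = O*u*(-18 + O) - 3 = -3 + O*u*(-18 + O))
c(5, -2)*4812 = (-3 - 2*5**2 - 18*5*(-2))*4812 = (-3 - 2*25 + 180)*4812 = (-3 - 50 + 180)*4812 = 127*4812 = 611124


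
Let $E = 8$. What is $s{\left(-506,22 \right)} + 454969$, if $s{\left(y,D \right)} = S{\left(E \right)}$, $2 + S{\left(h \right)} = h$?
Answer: $454975$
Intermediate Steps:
$S{\left(h \right)} = -2 + h$
$s{\left(y,D \right)} = 6$ ($s{\left(y,D \right)} = -2 + 8 = 6$)
$s{\left(-506,22 \right)} + 454969 = 6 + 454969 = 454975$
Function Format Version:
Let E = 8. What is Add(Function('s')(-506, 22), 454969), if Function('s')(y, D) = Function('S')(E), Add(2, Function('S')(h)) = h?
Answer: 454975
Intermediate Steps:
Function('S')(h) = Add(-2, h)
Function('s')(y, D) = 6 (Function('s')(y, D) = Add(-2, 8) = 6)
Add(Function('s')(-506, 22), 454969) = Add(6, 454969) = 454975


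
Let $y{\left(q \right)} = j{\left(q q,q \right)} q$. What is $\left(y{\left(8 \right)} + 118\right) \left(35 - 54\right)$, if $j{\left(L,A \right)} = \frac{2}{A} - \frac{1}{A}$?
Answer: $-2261$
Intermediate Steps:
$j{\left(L,A \right)} = \frac{1}{A}$
$y{\left(q \right)} = 1$ ($y{\left(q \right)} = \frac{q}{q} = 1$)
$\left(y{\left(8 \right)} + 118\right) \left(35 - 54\right) = \left(1 + 118\right) \left(35 - 54\right) = 119 \left(-19\right) = -2261$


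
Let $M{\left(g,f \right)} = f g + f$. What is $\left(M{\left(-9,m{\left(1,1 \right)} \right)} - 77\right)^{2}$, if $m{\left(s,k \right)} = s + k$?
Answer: $8649$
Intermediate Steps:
$m{\left(s,k \right)} = k + s$
$M{\left(g,f \right)} = f + f g$
$\left(M{\left(-9,m{\left(1,1 \right)} \right)} - 77\right)^{2} = \left(\left(1 + 1\right) \left(1 - 9\right) - 77\right)^{2} = \left(2 \left(-8\right) - 77\right)^{2} = \left(-16 - 77\right)^{2} = \left(-93\right)^{2} = 8649$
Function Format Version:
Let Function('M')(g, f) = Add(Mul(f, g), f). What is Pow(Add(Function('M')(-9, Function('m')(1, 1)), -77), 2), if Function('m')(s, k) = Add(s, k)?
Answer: 8649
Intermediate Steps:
Function('m')(s, k) = Add(k, s)
Function('M')(g, f) = Add(f, Mul(f, g))
Pow(Add(Function('M')(-9, Function('m')(1, 1)), -77), 2) = Pow(Add(Mul(Add(1, 1), Add(1, -9)), -77), 2) = Pow(Add(Mul(2, -8), -77), 2) = Pow(Add(-16, -77), 2) = Pow(-93, 2) = 8649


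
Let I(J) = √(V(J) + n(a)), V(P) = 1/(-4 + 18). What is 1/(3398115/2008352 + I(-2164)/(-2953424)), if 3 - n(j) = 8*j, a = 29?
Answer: 325549906674710701281312/550827753864898274879437 + 23266738296392608*I*√44870/2754138769324491374397185 ≈ 0.59102 + 1.7895e-6*I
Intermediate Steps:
V(P) = 1/14
n(j) = 3 - 8*j
I(J) = I*√44870/14 (I(J) = √(1/14 + (3 - 8*29)) = √(1/14 + (3 - 232)) = √(1/14 - 229) = √(-3205/14) = I*√44870/14)
1/(3398115/2008352 + I(-2164)/(-2953424)) = 1/(3398115/2008352 + (I*√44870/14)/(-2953424)) = 1/(3398115*(1/2008352) + (I*√44870/14)*(-1/2953424)) = 1/(3398115/2008352 - I*√44870/41347936)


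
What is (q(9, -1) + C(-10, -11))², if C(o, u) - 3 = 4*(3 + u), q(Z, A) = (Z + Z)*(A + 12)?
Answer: 28561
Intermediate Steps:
q(Z, A) = 2*Z*(12 + A) (q(Z, A) = (2*Z)*(12 + A) = 2*Z*(12 + A))
C(o, u) = 15 + 4*u (C(o, u) = 3 + 4*(3 + u) = 3 + (12 + 4*u) = 15 + 4*u)
(q(9, -1) + C(-10, -11))² = (2*9*(12 - 1) + (15 + 4*(-11)))² = (2*9*11 + (15 - 44))² = (198 - 29)² = 169² = 28561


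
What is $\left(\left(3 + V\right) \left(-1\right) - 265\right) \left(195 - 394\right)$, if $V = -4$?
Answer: $52536$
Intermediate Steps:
$\left(\left(3 + V\right) \left(-1\right) - 265\right) \left(195 - 394\right) = \left(\left(3 - 4\right) \left(-1\right) - 265\right) \left(195 - 394\right) = \left(\left(-1\right) \left(-1\right) - 265\right) \left(-199\right) = \left(1 - 265\right) \left(-199\right) = \left(-264\right) \left(-199\right) = 52536$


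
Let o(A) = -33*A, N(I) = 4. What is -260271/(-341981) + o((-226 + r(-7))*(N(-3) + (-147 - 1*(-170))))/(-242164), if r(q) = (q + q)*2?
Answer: -7183410795/41407743442 ≈ -0.17348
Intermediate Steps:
r(q) = 4*q (r(q) = (2*q)*2 = 4*q)
-260271/(-341981) + o((-226 + r(-7))*(N(-3) + (-147 - 1*(-170))))/(-242164) = -260271/(-341981) - 33*(-226 + 4*(-7))*(4 + (-147 - 1*(-170)))/(-242164) = -260271*(-1/341981) - 33*(-226 - 28)*(4 + (-147 + 170))*(-1/242164) = 260271/341981 - (-8382)*(4 + 23)*(-1/242164) = 260271/341981 - (-8382)*27*(-1/242164) = 260271/341981 - 33*(-6858)*(-1/242164) = 260271/341981 + 226314*(-1/242164) = 260271/341981 - 113157/121082 = -7183410795/41407743442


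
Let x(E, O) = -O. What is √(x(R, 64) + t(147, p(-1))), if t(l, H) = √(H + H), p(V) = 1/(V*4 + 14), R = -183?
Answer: √(-1600 + 5*√5)/5 ≈ 7.972*I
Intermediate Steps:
p(V) = 1/(14 + 4*V) (p(V) = 1/(4*V + 14) = 1/(14 + 4*V))
t(l, H) = √2*√H (t(l, H) = √(2*H) = √2*√H)
√(x(R, 64) + t(147, p(-1))) = √(-1*64 + √2*√(1/(2*(7 + 2*(-1))))) = √(-64 + √2*√(1/(2*(7 - 2)))) = √(-64 + √2*√((½)/5)) = √(-64 + √2*√((½)*(⅕))) = √(-64 + √2*√(⅒)) = √(-64 + √2*(√10/10)) = √(-64 + √5/5)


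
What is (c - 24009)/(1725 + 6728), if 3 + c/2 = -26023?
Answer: -76061/8453 ≈ -8.9981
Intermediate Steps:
c = -52052 (c = -6 + 2*(-26023) = -6 - 52046 = -52052)
(c - 24009)/(1725 + 6728) = (-52052 - 24009)/(1725 + 6728) = -76061/8453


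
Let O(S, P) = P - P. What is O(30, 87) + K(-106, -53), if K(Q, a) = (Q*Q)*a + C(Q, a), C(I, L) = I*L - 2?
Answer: -589892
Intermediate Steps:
O(S, P) = 0
C(I, L) = -2 + I*L
K(Q, a) = -2 + Q*a + a*Q**2 (K(Q, a) = (Q*Q)*a + (-2 + Q*a) = Q**2*a + (-2 + Q*a) = a*Q**2 + (-2 + Q*a) = -2 + Q*a + a*Q**2)
O(30, 87) + K(-106, -53) = 0 + (-2 - 106*(-53) - 53*(-106)**2) = 0 + (-2 + 5618 - 53*11236) = 0 + (-2 + 5618 - 595508) = 0 - 589892 = -589892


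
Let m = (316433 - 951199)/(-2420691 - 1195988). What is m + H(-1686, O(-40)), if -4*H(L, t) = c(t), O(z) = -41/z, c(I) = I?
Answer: -4247389/52606240 ≈ -0.080739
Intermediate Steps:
H(L, t) = -t/4
m = 57706/328789 (m = -634766/(-3616679) = -634766*(-1/3616679) = 57706/328789 ≈ 0.17551)
m + H(-1686, O(-40)) = 57706/328789 - (-41)/(4*(-40)) = 57706/328789 - (-41)*(-1)/(4*40) = 57706/328789 - ¼*41/40 = 57706/328789 - 41/160 = -4247389/52606240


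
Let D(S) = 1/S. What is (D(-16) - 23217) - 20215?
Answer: -694913/16 ≈ -43432.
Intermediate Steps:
(D(-16) - 23217) - 20215 = (1/(-16) - 23217) - 20215 = (-1/16 - 23217) - 20215 = -371473/16 - 20215 = -694913/16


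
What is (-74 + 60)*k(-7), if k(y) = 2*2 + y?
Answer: 42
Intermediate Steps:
k(y) = 4 + y
(-74 + 60)*k(-7) = (-74 + 60)*(4 - 7) = -14*(-3) = 42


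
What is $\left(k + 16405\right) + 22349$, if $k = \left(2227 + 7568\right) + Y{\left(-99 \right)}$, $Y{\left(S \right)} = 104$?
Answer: $48653$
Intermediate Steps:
$k = 9899$ ($k = \left(2227 + 7568\right) + 104 = 9795 + 104 = 9899$)
$\left(k + 16405\right) + 22349 = \left(9899 + 16405\right) + 22349 = 26304 + 22349 = 48653$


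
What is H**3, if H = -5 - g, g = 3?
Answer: -512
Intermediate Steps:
H = -8 (H = -5 - 1*3 = -5 - 3 = -8)
H**3 = (-8)**3 = -512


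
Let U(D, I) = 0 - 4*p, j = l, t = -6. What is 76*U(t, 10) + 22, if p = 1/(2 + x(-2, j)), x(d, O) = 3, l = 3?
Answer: -194/5 ≈ -38.800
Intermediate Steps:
j = 3
p = ⅕ (p = 1/(2 + 3) = 1/5 = ⅕ ≈ 0.20000)
U(D, I) = -⅘ (U(D, I) = 0 - 4*⅕ = 0 - ⅘ = -⅘)
76*U(t, 10) + 22 = 76*(-⅘) + 22 = -304/5 + 22 = -194/5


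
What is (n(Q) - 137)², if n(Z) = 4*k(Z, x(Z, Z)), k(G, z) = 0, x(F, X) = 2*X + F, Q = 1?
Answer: 18769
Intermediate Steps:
x(F, X) = F + 2*X
n(Z) = 0 (n(Z) = 4*0 = 0)
(n(Q) - 137)² = (0 - 137)² = (-137)² = 18769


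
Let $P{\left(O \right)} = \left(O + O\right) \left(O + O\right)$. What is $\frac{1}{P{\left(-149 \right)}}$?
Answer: $\frac{1}{88804} \approx 1.1261 \cdot 10^{-5}$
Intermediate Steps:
$P{\left(O \right)} = 4 O^{2}$ ($P{\left(O \right)} = 2 O 2 O = 4 O^{2}$)
$\frac{1}{P{\left(-149 \right)}} = \frac{1}{4 \left(-149\right)^{2}} = \frac{1}{4 \cdot 22201} = \frac{1}{88804}$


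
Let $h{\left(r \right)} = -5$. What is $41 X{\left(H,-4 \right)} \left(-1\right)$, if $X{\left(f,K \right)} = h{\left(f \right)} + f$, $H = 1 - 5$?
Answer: $369$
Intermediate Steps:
$H = -4$
$X{\left(f,K \right)} = -5 + f$
$41 X{\left(H,-4 \right)} \left(-1\right) = 41 \left(-5 - 4\right) \left(-1\right) = 41 \left(-9\right) \left(-1\right) = \left(-369\right) \left(-1\right) = 369$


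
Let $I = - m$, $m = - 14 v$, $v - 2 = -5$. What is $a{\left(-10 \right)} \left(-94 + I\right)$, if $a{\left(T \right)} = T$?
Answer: $1360$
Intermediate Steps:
$v = -3$ ($v = 2 - 5 = -3$)
$m = 42$ ($m = \left(-14\right) \left(-3\right) = 42$)
$I = -42$ ($I = \left(-1\right) 42 = -42$)
$a{\left(-10 \right)} \left(-94 + I\right) = - 10 \left(-94 - 42\right) = \left(-10\right) \left(-136\right) = 1360$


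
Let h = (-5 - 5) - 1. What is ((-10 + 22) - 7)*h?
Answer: -55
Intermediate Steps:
h = -11 (h = -10 - 1 = -11)
((-10 + 22) - 7)*h = ((-10 + 22) - 7)*(-11) = (12 - 7)*(-11) = 5*(-11) = -55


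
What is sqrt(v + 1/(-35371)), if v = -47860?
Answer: I*sqrt(59878011733631)/35371 ≈ 218.77*I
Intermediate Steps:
sqrt(v + 1/(-35371)) = sqrt(-47860 + 1/(-35371)) = sqrt(-47860 - 1/35371) = sqrt(-1692856061/35371) = I*sqrt(59878011733631)/35371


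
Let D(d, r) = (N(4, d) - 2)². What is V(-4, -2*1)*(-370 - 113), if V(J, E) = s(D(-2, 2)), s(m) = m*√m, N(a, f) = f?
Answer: -30912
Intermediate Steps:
D(d, r) = (-2 + d)² (D(d, r) = (d - 2)² = (-2 + d)²)
s(m) = m^(3/2)
V(J, E) = 64 (V(J, E) = ((-2 - 2)²)^(3/2) = ((-4)²)^(3/2) = 16^(3/2) = 64)
V(-4, -2*1)*(-370 - 113) = 64*(-370 - 113) = 64*(-483) = -30912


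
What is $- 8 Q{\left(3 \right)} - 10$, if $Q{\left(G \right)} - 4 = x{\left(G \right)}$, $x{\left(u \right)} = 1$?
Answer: $-50$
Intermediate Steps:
$Q{\left(G \right)} = 5$ ($Q{\left(G \right)} = 4 + 1 = 5$)
$- 8 Q{\left(3 \right)} - 10 = \left(-8\right) 5 - 10 = -40 - 10 = -50$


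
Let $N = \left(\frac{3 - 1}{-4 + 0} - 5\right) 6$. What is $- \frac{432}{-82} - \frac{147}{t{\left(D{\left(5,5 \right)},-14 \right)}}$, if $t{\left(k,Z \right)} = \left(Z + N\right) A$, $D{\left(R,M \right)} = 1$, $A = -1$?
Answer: $\frac{4125}{1927} \approx 2.1406$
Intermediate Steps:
$N = -33$ ($N = \left(\frac{2}{-4} - 5\right) 6 = \left(2 \left(- \frac{1}{4}\right) - 5\right) 6 = \left(- \frac{1}{2} - 5\right) 6 = \left(- \frac{11}{2}\right) 6 = -33$)
$t{\left(k,Z \right)} = 33 - Z$ ($t{\left(k,Z \right)} = \left(Z - 33\right) \left(-1\right) = \left(-33 + Z\right) \left(-1\right) = 33 - Z$)
$- \frac{432}{-82} - \frac{147}{t{\left(D{\left(5,5 \right)},-14 \right)}} = - \frac{432}{-82} - \frac{147}{33 - -14} = \left(-432\right) \left(- \frac{1}{82}\right) - \frac{147}{33 + 14} = \frac{216}{41} - \frac{147}{47} = \frac{4125}{1927}$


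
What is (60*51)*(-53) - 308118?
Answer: -470298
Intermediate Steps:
(60*51)*(-53) - 308118 = 3060*(-53) - 308118 = -162180 - 308118 = -470298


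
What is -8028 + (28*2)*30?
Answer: -6348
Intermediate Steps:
-8028 + (28*2)*30 = -8028 + 56*30 = -8028 + 1680 = -6348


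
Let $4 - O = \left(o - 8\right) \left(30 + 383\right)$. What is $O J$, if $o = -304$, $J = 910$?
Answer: $117262600$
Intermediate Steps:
$O = 128860$ ($O = 4 - \left(-304 - 8\right) \left(30 + 383\right) = 4 - \left(-312\right) 413 = 4 - -128856 = 4 + 128856 = 128860$)
$O J = 128860 \cdot 910 = 117262600$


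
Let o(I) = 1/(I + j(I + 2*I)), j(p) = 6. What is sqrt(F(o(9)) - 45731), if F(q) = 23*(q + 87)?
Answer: I*sqrt(9838905)/15 ≈ 209.11*I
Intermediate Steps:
o(I) = 1/(6 + I) (o(I) = 1/(I + 6) = 1/(6 + I))
F(q) = 2001 + 23*q (F(q) = 23*(87 + q) = 2001 + 23*q)
sqrt(F(o(9)) - 45731) = sqrt((2001 + 23/(6 + 9)) - 45731) = sqrt((2001 + 23/15) - 45731) = sqrt(30038/15 - 45731) = sqrt(-655927/15) = I*sqrt(9838905)/15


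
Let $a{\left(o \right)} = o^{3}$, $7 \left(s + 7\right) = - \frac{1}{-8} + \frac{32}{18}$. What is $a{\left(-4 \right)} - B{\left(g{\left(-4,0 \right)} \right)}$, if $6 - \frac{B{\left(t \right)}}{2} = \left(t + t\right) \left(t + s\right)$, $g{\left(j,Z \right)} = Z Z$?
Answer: $-76$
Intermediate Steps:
$s = - \frac{3391}{504}$ ($s = -7 + \frac{- \frac{1}{-8} + \frac{32}{18}}{7} = -7 + \frac{\left(-1\right) \left(- \frac{1}{8}\right) + 32 \cdot \frac{1}{18}}{7} = -7 + \frac{\frac{1}{8} + \frac{16}{9}}{7} = -7 + \frac{1}{7} \cdot \frac{137}{72} = -7 + \frac{137}{504} = - \frac{3391}{504} \approx -6.7282$)
$g{\left(j,Z \right)} = Z^{2}$
$B{\left(t \right)} = 12 - 4 t \left(- \frac{3391}{504} + t\right)$ ($B{\left(t \right)} = 12 - 2 \left(t + t\right) \left(t - \frac{3391}{504}\right) = 12 - 2 \cdot 2 t \left(- \frac{3391}{504} + t\right) = 12 - 4 t \left(- \frac{3391}{504} + t\right)$)
$a{\left(-4 \right)} - B{\left(g{\left(-4,0 \right)} \right)} = \left(-4\right)^{3} - \left(12 - 4 \left(0^{2}\right)^{2} + \frac{3391 \cdot 0^{2}}{126}\right) = -64 - \left(12 - 4 \cdot 0^{2} + \frac{3391}{126} \cdot 0\right) = -64 - \left(12 - 0 + 0\right) = -64 - \left(12 + 0 + 0\right) = -64 - 12 = -76$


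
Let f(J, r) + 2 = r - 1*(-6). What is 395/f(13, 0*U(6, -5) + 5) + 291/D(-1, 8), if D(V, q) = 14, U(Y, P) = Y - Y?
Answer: 8149/126 ≈ 64.675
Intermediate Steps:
U(Y, P) = 0
f(J, r) = 4 + r (f(J, r) = -2 + (r - 1*(-6)) = -2 + (r + 6) = -2 + (6 + r) = 4 + r)
395/f(13, 0*U(6, -5) + 5) + 291/D(-1, 8) = 395/(4 + (0*0 + 5)) + 291/14 = 395/(4 + (0 + 5)) + 291*(1/14) = 395/(4 + 5) + 291/14 = 395/9 + 291/14 = 8149/126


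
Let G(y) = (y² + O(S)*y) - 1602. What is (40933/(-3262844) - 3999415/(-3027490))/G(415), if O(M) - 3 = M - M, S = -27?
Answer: 1292554298809/169775121798755408 ≈ 7.6133e-6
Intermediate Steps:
O(M) = 3 (O(M) = 3 + (M - M) = 3 + 0 = 3)
G(y) = -1602 + y² + 3*y (G(y) = (y² + 3*y) - 1602 = -1602 + y² + 3*y)
(40933/(-3262844) - 3999415/(-3027490))/G(415) = (40933/(-3262844) - 3999415/(-3027490))/(-1602 + 415² + 3*415) = (40933*(-1/3262844) - 3999415*(-1/3027490))/(-1602 + 172225 + 1245) = (-40933/3262844 + 799883/605498)/171868 = (1292554298809/987822758156)*(1/171868) = 1292554298809/169775121798755408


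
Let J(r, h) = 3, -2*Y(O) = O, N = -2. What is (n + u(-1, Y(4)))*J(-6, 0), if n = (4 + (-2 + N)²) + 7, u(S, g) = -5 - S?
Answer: 69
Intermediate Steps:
Y(O) = -O/2
n = 27 (n = (4 + (-2 - 2)²) + 7 = (4 + (-4)²) + 7 = (4 + 16) + 7 = 20 + 7 = 27)
(n + u(-1, Y(4)))*J(-6, 0) = (27 + (-5 - 1*(-1)))*3 = (27 + (-5 + 1))*3 = (27 - 4)*3 = 23*3 = 69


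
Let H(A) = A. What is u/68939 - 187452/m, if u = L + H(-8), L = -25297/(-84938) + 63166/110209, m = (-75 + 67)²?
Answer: -15121127613253261937/5162666352347504 ≈ -2928.9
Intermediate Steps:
m = 64 (m = (-8)² = 64)
L = 8153150781/9360932042 (L = -25297*(-1/84938) + 63166*(1/110209) = 25297/84938 + 63166/110209 = 8153150781/9360932042 ≈ 0.87098)
u = -66734305555/9360932042 (u = 8153150781/9360932042 - 8 = -66734305555/9360932042 ≈ -7.1290)
u/68939 - 187452/m = -66734305555/9360932042/68939 - 187452/64 = -66734305555/9360932042*1/68939 - 187452*1/64 = -66734305555/645333294043438 - 46863/16 = -15121127613253261937/5162666352347504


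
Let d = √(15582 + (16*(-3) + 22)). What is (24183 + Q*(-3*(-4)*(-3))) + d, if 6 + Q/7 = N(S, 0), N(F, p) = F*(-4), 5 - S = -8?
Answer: 38799 + 2*√3889 ≈ 38924.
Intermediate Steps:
S = 13 (S = 5 - 1*(-8) = 5 + 8 = 13)
d = 2*√3889 (d = √(15582 + (-48 + 22)) = √(15582 - 26) = √15556 = 2*√3889 ≈ 124.72)
N(F, p) = -4*F
Q = -406 (Q = -42 + 7*(-4*13) = -42 + 7*(-52) = -42 - 364 = -406)
(24183 + Q*(-3*(-4)*(-3))) + d = (24183 - 406*(-3*(-4))*(-3)) + 2*√3889 = (24183 - 4872*(-3)) + 2*√3889 = (24183 - 406*(-36)) + 2*√3889 = (24183 + 14616) + 2*√3889 = 38799 + 2*√3889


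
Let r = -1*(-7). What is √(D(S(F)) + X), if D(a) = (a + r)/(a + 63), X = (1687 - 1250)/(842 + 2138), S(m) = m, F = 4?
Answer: √3097674985/99830 ≈ 0.55752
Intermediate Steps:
r = 7
X = 437/2980 ≈ 0.14664
D(a) = (7 + a)/(63 + a) (D(a) = (a + 7)/(a + 63) = (7 + a)/(63 + a))
√(D(S(F)) + X) = √((7 + 4)/(63 + 4) + 437/2980) = √(11/67 + 437/2980) = √(62059/199660) = √3097674985/99830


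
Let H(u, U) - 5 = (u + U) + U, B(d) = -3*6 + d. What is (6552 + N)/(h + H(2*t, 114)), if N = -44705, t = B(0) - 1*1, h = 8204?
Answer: -38153/8399 ≈ -4.5426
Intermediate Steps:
B(d) = -18 + d
t = -19 (t = (-18 + 0) - 1*1 = -18 - 1 = -19)
H(u, U) = 5 + u + 2*U (H(u, U) = 5 + ((u + U) + U) = 5 + ((U + u) + U) = 5 + (u + 2*U) = 5 + u + 2*U)
(6552 + N)/(h + H(2*t, 114)) = (6552 - 44705)/(8204 + (5 + 2*(-19) + 2*114)) = -38153/(8204 + (5 - 38 + 228)) = -38153/(8204 + 195) = -38153/8399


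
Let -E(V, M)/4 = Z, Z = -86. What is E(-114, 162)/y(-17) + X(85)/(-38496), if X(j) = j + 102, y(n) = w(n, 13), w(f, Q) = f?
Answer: -13245803/654432 ≈ -20.240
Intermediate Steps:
E(V, M) = 344 (E(V, M) = -4*(-86) = 344)
y(n) = n
X(j) = 102 + j
E(-114, 162)/y(-17) + X(85)/(-38496) = 344/(-17) + (102 + 85)/(-38496) = 344*(-1/17) + 187*(-1/38496) = -344/17 - 187/38496 = -13245803/654432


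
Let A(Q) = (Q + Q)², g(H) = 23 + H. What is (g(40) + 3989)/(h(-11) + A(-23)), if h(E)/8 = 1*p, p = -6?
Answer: 1013/517 ≈ 1.9594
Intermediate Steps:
A(Q) = 4*Q² (A(Q) = (2*Q)² = 4*Q²)
h(E) = -48 (h(E) = 8*(1*(-6)) = 8*(-6) = -48)
(g(40) + 3989)/(h(-11) + A(-23)) = ((23 + 40) + 3989)/(-48 + 4*(-23)²) = (63 + 3989)/(-48 + 4*529) = 4052/(-48 + 2116) = 4052/2068 = 4052*(1/2068) = 1013/517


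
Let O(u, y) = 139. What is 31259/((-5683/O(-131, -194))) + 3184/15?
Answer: -47080343/85245 ≈ -552.29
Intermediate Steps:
31259/((-5683/O(-131, -194))) + 3184/15 = 31259/((-5683/139)) + 3184/15 = 31259/((-5683*1/139)) + 3184*(1/15) = 31259/(-5683/139) + 3184/15 = 31259*(-139/5683) + 3184/15 = -4345001/5683 + 3184/15 = -47080343/85245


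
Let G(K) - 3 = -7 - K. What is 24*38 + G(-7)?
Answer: 915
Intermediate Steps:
G(K) = -4 - K (G(K) = 3 + (-7 - K) = -4 - K)
24*38 + G(-7) = 24*38 + (-4 - 1*(-7)) = 912 + (-4 + 7) = 912 + 3 = 915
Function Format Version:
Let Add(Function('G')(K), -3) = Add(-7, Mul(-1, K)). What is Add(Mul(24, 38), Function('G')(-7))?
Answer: 915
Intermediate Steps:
Function('G')(K) = Add(-4, Mul(-1, K)) (Function('G')(K) = Add(3, Add(-7, Mul(-1, K))) = Add(-4, Mul(-1, K)))
Add(Mul(24, 38), Function('G')(-7)) = Add(Mul(24, 38), Add(-4, Mul(-1, -7))) = Add(912, Add(-4, 7)) = Add(912, 3) = 915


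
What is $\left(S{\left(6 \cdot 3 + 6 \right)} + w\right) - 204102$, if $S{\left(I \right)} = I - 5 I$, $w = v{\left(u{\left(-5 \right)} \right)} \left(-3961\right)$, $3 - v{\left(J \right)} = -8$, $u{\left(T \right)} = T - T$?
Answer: $-247769$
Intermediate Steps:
$u{\left(T \right)} = 0$
$v{\left(J \right)} = 11$ ($v{\left(J \right)} = 3 - -8 = 3 + 8 = 11$)
$w = -43571$ ($w = 11 \left(-3961\right) = -43571$)
$S{\left(I \right)} = - 4 I$
$\left(S{\left(6 \cdot 3 + 6 \right)} + w\right) - 204102 = \left(- 4 \left(6 \cdot 3 + 6\right) - 43571\right) - 204102 = \left(- 4 \left(18 + 6\right) - 43571\right) - 204102 = \left(\left(-4\right) 24 - 43571\right) - 204102 = \left(-96 - 43571\right) - 204102 = -43667 - 204102 = -247769$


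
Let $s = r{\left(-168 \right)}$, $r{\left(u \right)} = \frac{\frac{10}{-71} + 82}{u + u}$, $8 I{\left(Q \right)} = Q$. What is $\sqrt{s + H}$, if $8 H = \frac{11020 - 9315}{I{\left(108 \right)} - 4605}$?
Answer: $\frac{i \sqrt{2685133632902}}{3042634} \approx 0.53856 i$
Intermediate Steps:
$I{\left(Q \right)} = \frac{Q}{8}$
$r{\left(u \right)} = \frac{2906}{71 u}$ ($r{\left(u \right)} = \frac{10 \left(- \frac{1}{71}\right) + 82}{2 u} = \left(- \frac{10}{71} + 82\right) \frac{1}{2 u} = \frac{5812 \frac{1}{2 u}}{71} = \frac{2906}{71 u}$)
$s = - \frac{1453}{5964}$ ($s = \frac{2906}{71 \left(-168\right)} = \frac{2906}{71} \left(- \frac{1}{168}\right) = - \frac{1453}{5964} \approx -0.24363$)
$H = - \frac{1705}{36732}$ ($H = \frac{\left(11020 - 9315\right) \frac{1}{\frac{1}{8} \cdot 108 - 4605}}{8} = \frac{1705 \frac{1}{\frac{27}{2} - 4605}}{8} = \frac{1705 \frac{1}{- \frac{9183}{2}}}{8} = \frac{1705 \left(- \frac{2}{9183}\right)}{8} = \frac{1}{8} \left(- \frac{3410}{9183}\right) = - \frac{1705}{36732} \approx -0.046417$)
$\sqrt{s + H} = \sqrt{- \frac{1453}{5964} - \frac{1705}{36732}} = \sqrt{- \frac{882503}{3042634}} = \frac{i \sqrt{2685133632902}}{3042634}$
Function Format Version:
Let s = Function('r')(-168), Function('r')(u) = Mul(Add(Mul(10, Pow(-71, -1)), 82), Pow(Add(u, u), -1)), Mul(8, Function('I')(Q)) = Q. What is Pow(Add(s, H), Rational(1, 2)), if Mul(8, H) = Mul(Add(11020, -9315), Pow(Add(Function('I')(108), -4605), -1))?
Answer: Mul(Rational(1, 3042634), I, Pow(2685133632902, Rational(1, 2))) ≈ Mul(0.53856, I)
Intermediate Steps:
Function('I')(Q) = Mul(Rational(1, 8), Q)
Function('r')(u) = Mul(Rational(2906, 71), Pow(u, -1)) (Function('r')(u) = Mul(Add(Mul(10, Rational(-1, 71)), 82), Pow(Mul(2, u), -1)) = Mul(Add(Rational(-10, 71), 82), Mul(Rational(1, 2), Pow(u, -1))) = Mul(Rational(5812, 71), Mul(Rational(1, 2), Pow(u, -1))) = Mul(Rational(2906, 71), Pow(u, -1)))
s = Rational(-1453, 5964) (s = Mul(Rational(2906, 71), Pow(-168, -1)) = Mul(Rational(2906, 71), Rational(-1, 168)) = Rational(-1453, 5964) ≈ -0.24363)
H = Rational(-1705, 36732) (H = Mul(Rational(1, 8), Mul(Add(11020, -9315), Pow(Add(Mul(Rational(1, 8), 108), -4605), -1))) = Mul(Rational(1, 8), Mul(1705, Pow(Add(Rational(27, 2), -4605), -1))) = Mul(Rational(1, 8), Mul(1705, Pow(Rational(-9183, 2), -1))) = Mul(Rational(1, 8), Mul(1705, Rational(-2, 9183))) = Mul(Rational(1, 8), Rational(-3410, 9183)) = Rational(-1705, 36732) ≈ -0.046417)
Pow(Add(s, H), Rational(1, 2)) = Pow(Add(Rational(-1453, 5964), Rational(-1705, 36732)), Rational(1, 2)) = Pow(Rational(-882503, 3042634), Rational(1, 2)) = Mul(Rational(1, 3042634), I, Pow(2685133632902, Rational(1, 2)))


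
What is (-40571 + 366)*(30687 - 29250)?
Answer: -57774585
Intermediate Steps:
(-40571 + 366)*(30687 - 29250) = -40205*1437 = -57774585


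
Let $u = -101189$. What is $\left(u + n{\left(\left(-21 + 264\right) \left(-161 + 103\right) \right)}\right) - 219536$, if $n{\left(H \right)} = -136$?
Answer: $-320861$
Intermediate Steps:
$\left(u + n{\left(\left(-21 + 264\right) \left(-161 + 103\right) \right)}\right) - 219536 = \left(-101189 - 136\right) - 219536 = -101325 - 219536 = -320861$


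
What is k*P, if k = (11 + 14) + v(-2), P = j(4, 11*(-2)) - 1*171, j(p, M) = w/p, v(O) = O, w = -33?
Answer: -16491/4 ≈ -4122.8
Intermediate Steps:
j(p, M) = -33/p
P = -717/4 (P = -33/4 - 1*171 = -33*¼ - 171 = -33/4 - 171 = -717/4 ≈ -179.25)
k = 23 (k = (11 + 14) - 2 = 25 - 2 = 23)
k*P = 23*(-717/4) = -16491/4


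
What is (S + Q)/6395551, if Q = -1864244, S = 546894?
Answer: -1317350/6395551 ≈ -0.20598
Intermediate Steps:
(S + Q)/6395551 = (546894 - 1864244)/6395551 = -1317350*1/6395551 = -1317350/6395551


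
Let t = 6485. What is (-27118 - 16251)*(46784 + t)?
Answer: -2310223261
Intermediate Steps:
(-27118 - 16251)*(46784 + t) = (-27118 - 16251)*(46784 + 6485) = -43369*53269 = -2310223261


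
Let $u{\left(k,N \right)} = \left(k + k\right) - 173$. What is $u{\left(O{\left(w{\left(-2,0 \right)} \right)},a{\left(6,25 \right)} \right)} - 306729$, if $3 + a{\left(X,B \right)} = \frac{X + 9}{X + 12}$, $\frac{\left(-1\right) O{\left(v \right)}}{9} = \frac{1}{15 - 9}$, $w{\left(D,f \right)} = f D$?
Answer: $-306905$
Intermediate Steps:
$w{\left(D,f \right)} = D f$
$O{\left(v \right)} = - \frac{3}{2}$ ($O{\left(v \right)} = - \frac{9}{15 - 9} = - \frac{9}{6} = \left(-9\right) \frac{1}{6} = - \frac{3}{2}$)
$a{\left(X,B \right)} = -3 + \frac{9 + X}{12 + X}$ ($a{\left(X,B \right)} = -3 + \frac{X + 9}{X + 12} = -3 + \frac{9 + X}{12 + X}$)
$u{\left(k,N \right)} = -173 + 2 k$ ($u{\left(k,N \right)} = 2 k - 173 = -173 + 2 k$)
$u{\left(O{\left(w{\left(-2,0 \right)} \right)},a{\left(6,25 \right)} \right)} - 306729 = \left(-173 + 2 \left(- \frac{3}{2}\right)\right) - 306729 = \left(-173 - 3\right) - 306729 = -176 - 306729 = -306905$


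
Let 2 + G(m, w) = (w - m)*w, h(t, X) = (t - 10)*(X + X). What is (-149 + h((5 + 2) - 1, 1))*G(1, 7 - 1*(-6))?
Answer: -24178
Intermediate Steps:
h(t, X) = 2*X*(-10 + t) (h(t, X) = (-10 + t)*(2*X) = 2*X*(-10 + t))
G(m, w) = -2 + w*(w - m) (G(m, w) = -2 + (w - m)*w = -2 + w*(w - m))
(-149 + h((5 + 2) - 1, 1))*G(1, 7 - 1*(-6)) = (-149 + 2*1*(-10 + ((5 + 2) - 1)))*(-2 + (7 - 1*(-6))**2 - 1*1*(7 - 1*(-6))) = (-149 + 2*1*(-10 + (7 - 1)))*(-2 + (7 + 6)**2 - 1*1*(7 + 6)) = (-149 + 2*1*(-10 + 6))*(-2 + 13**2 - 1*1*13) = (-149 + 2*1*(-4))*(-2 + 169 - 13) = (-149 - 8)*154 = -157*154 = -24178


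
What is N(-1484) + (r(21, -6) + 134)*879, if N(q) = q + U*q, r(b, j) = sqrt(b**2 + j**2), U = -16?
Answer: 140046 + 2637*sqrt(53) ≈ 1.5924e+5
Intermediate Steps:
N(q) = -15*q (N(q) = q - 16*q = -15*q)
N(-1484) + (r(21, -6) + 134)*879 = -15*(-1484) + (sqrt(21**2 + (-6)**2) + 134)*879 = 22260 + (sqrt(441 + 36) + 134)*879 = 22260 + (sqrt(477) + 134)*879 = 22260 + (3*sqrt(53) + 134)*879 = 22260 + (134 + 3*sqrt(53))*879 = 22260 + (117786 + 2637*sqrt(53)) = 140046 + 2637*sqrt(53)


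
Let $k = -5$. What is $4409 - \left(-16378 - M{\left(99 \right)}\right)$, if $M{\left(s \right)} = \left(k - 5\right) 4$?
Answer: $20747$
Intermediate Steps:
$M{\left(s \right)} = -40$ ($M{\left(s \right)} = \left(-5 - 5\right) 4 = \left(-10\right) 4 = -40$)
$4409 - \left(-16378 - M{\left(99 \right)}\right) = 4409 + \left(5949 - \left(-10429 - -40\right)\right) = 4409 + \left(5949 - \left(-10429 + 40\right)\right) = 4409 + \left(5949 - -10389\right) = 4409 + \left(5949 + 10389\right) = 4409 + 16338 = 20747$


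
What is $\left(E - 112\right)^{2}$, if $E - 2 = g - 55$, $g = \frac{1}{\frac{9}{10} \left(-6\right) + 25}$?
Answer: $\frac{261307225}{9604} \approx 27208.0$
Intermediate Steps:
$g = \frac{5}{98}$ ($g = \frac{1}{9 \cdot \frac{1}{10} \left(-6\right) + 25} = \frac{1}{\frac{9}{10} \left(-6\right) + 25} = \frac{1}{- \frac{27}{5} + 25} = \frac{1}{\frac{98}{5}} = \frac{5}{98} \approx 0.05102$)
$E = - \frac{5189}{98}$ ($E = 2 + \left(\frac{5}{98} - 55\right) = 2 - \frac{5385}{98} = - \frac{5189}{98} \approx -52.949$)
$\left(E - 112\right)^{2} = \left(- \frac{5189}{98} - 112\right)^{2} = \left(- \frac{16165}{98}\right)^{2} = \frac{261307225}{9604}$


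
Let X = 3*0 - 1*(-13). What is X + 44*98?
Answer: 4325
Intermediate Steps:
X = 13 (X = 0 + 13 = 13)
X + 44*98 = 13 + 44*98 = 13 + 4312 = 4325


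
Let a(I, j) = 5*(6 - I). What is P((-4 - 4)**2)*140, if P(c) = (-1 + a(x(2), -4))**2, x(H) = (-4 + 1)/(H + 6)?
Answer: 2135315/16 ≈ 1.3346e+5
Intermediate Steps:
x(H) = -3/(6 + H)
a(I, j) = 30 - 5*I
P(c) = 61009/64 (P(c) = (-1 + (30 - (-15)/(6 + 2)))**2 = (-1 + (30 - (-15)/8))**2 = (-1 + (30 - 5*(-3/8)))**2 = (-1 + (30 + 15/8))**2 = (-1 + 255/8)**2 = (247/8)**2 = 61009/64)
P((-4 - 4)**2)*140 = (61009/64)*140 = 2135315/16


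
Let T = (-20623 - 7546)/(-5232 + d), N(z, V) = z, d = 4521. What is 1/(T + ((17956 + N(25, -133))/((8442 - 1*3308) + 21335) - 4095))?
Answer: -2091051/8478588317 ≈ -0.00024663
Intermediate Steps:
T = 28169/711 (T = (-20623 - 7546)/(-5232 + 4521) = -28169/(-711) = -28169*(-1/711) = 28169/711 ≈ 39.619)
1/(T + ((17956 + N(25, -133))/((8442 - 1*3308) + 21335) - 4095)) = 1/(28169/711 + ((17956 + 25)/((8442 - 1*3308) + 21335) - 4095)) = 1/(28169/711 + (17981/((8442 - 3308) + 21335) - 4095)) = 1/(28169/711 + (17981/(5134 + 21335) - 4095)) = 1/(28169/711 + (17981/26469 - 4095)) = 1/(28169/711 - 108372574/26469) = 1/(-8478588317/2091051) = -2091051/8478588317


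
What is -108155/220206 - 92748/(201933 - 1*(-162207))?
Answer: -237330269/318197670 ≈ -0.74586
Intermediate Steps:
-108155/220206 - 92748/(201933 - 1*(-162207)) = -108155*1/220206 - 92748/(201933 + 162207) = -108155/220206 - 92748/364140 = -108155/220206 - 92748*1/364140 = -108155/220206 - 7729/30345 = -237330269/318197670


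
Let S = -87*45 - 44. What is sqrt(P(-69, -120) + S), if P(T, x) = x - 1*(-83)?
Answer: 6*I*sqrt(111) ≈ 63.214*I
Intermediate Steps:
P(T, x) = 83 + x (P(T, x) = x + 83 = 83 + x)
S = -3959 (S = -3915 - 44 = -3959)
sqrt(P(-69, -120) + S) = sqrt((83 - 120) - 3959) = sqrt(-37 - 3959) = sqrt(-3996) = 6*I*sqrt(111)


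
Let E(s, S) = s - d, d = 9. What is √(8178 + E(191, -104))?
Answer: 2*√2090 ≈ 91.433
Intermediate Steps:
E(s, S) = -9 + s (E(s, S) = s - 1*9 = s - 9 = -9 + s)
√(8178 + E(191, -104)) = √(8178 + (-9 + 191)) = √(8178 + 182) = √8360 = 2*√2090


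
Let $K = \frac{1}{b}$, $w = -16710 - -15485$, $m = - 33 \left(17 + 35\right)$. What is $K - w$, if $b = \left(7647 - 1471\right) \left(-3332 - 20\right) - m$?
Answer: $\frac{25357789099}{20700236} \approx 1225.0$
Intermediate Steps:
$m = -1716$ ($m = \left(-33\right) 52 = -1716$)
$b = -20700236$ ($b = \left(7647 - 1471\right) \left(-3332 - 20\right) - -1716 = 6176 \left(-3352\right) + 1716 = -20701952 + 1716 = -20700236$)
$w = -1225$ ($w = -16710 + 15485 = -1225$)
$K = - \frac{1}{20700236}$ ($K = \frac{1}{-20700236} = - \frac{1}{20700236} \approx -4.8309 \cdot 10^{-8}$)
$K - w = - \frac{1}{20700236} - -1225 = - \frac{1}{20700236} + 1225 = \frac{25357789099}{20700236}$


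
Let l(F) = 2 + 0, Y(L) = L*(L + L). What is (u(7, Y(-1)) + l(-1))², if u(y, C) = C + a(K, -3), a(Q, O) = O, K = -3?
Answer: 1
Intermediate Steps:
Y(L) = 2*L² (Y(L) = L*(2*L) = 2*L²)
u(y, C) = -3 + C (u(y, C) = C - 3 = -3 + C)
l(F) = 2
(u(7, Y(-1)) + l(-1))² = ((-3 + 2*(-1)²) + 2)² = ((-3 + 2*1) + 2)² = ((-3 + 2) + 2)² = (-1 + 2)² = 1² = 1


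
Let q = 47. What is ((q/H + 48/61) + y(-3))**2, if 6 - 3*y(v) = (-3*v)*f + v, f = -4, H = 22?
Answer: 578546809/1800964 ≈ 321.24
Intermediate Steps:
y(v) = 2 - 13*v/3 (y(v) = 2 - (-3*v*(-4) + v)/3 = 2 - (12*v + v)/3 = 2 - 13*v/3)
((q/H + 48/61) + y(-3))**2 = ((47/22 + 48/61) + (2 - 13/3*(-3)))**2 = ((47*(1/22) + 48*(1/61)) + (2 + 13))**2 = ((47/22 + 48/61) + 15)**2 = (3923/1342 + 15)**2 = (24053/1342)**2 = 578546809/1800964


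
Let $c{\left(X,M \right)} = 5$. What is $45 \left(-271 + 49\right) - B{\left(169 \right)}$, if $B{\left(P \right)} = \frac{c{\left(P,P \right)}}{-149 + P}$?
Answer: $- \frac{39961}{4} \approx -9990.3$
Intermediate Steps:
$B{\left(P \right)} = \frac{5}{-149 + P}$
$45 \left(-271 + 49\right) - B{\left(169 \right)} = 45 \left(-271 + 49\right) - \frac{5}{-149 + 169} = 45 \left(-222\right) - \frac{5}{20} = -9990 - 5 \cdot \frac{1}{20} = -9990 - \frac{1}{4} = - \frac{39961}{4}$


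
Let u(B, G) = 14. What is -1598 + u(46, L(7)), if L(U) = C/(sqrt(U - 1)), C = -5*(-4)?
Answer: -1584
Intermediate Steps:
C = 20
L(U) = 20/sqrt(-1 + U) (L(U) = 20/(sqrt(U - 1)) = 20/(sqrt(-1 + U)) = 20/sqrt(-1 + U))
-1598 + u(46, L(7)) = -1598 + 14 = -1584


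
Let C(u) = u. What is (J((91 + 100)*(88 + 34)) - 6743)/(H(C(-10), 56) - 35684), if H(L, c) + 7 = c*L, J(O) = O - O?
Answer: 6743/36251 ≈ 0.18601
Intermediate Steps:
J(O) = 0
H(L, c) = -7 + L*c (H(L, c) = -7 + c*L = -7 + L*c)
(J((91 + 100)*(88 + 34)) - 6743)/(H(C(-10), 56) - 35684) = (0 - 6743)/((-7 - 10*56) - 35684) = -6743/((-7 - 560) - 35684) = -6743/(-567 - 35684) = -6743/(-36251) = -6743*(-1/36251) = 6743/36251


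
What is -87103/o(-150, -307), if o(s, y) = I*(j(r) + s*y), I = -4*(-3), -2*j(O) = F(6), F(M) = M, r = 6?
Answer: -87103/552564 ≈ -0.15763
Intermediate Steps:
j(O) = -3 (j(O) = -½*6 = -3)
I = 12
o(s, y) = -36 + 12*s*y (o(s, y) = 12*(-3 + s*y) = -36 + 12*s*y)
-87103/o(-150, -307) = -87103/(-36 + 12*(-150)*(-307)) = -87103/(-36 + 552600) = -87103/552564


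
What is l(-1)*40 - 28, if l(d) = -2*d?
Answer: 52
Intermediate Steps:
l(-1)*40 - 28 = -2*(-1)*40 - 28 = 2*40 - 28 = 80 - 28 = 52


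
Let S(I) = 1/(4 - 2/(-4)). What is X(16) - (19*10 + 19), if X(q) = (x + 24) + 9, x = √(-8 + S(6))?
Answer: -176 + I*√70/3 ≈ -176.0 + 2.7889*I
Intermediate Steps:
S(I) = 2/9 (S(I) = 1/(4 - 2*(-¼)) = 1/(4 + ½) = 1/(9/2) = 2/9)
x = I*√70/3 (x = √(-8 + 2/9) = √(-70/9) = I*√70/3 ≈ 2.7889*I)
X(q) = 33 + I*√70/3 (X(q) = (I*√70/3 + 24) + 9 = (24 + I*√70/3) + 9 = 33 + I*√70/3)
X(16) - (19*10 + 19) = (33 + I*√70/3) - (19*10 + 19) = (33 + I*√70/3) - (190 + 19) = (33 + I*√70/3) - 1*209 = (33 + I*√70/3) - 209 = -176 + I*√70/3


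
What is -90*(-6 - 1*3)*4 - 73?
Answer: 3167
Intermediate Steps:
-90*(-6 - 1*3)*4 - 73 = -90*(-6 - 3)*4 - 73 = -(-810)*4 - 73 = -90*(-36) - 73 = 3240 - 73 = 3167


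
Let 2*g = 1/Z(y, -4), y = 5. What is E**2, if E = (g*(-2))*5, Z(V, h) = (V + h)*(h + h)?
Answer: 25/64 ≈ 0.39063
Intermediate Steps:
Z(V, h) = 2*h*(V + h) (Z(V, h) = (V + h)*(2*h) = 2*h*(V + h))
g = -1/16 (g = 1/(2*((2*(-4)*(5 - 4)))) = 1/(2*((2*(-4)*1))) = (1/2)/(-8) = (1/2)*(-1/8) = -1/16 ≈ -0.062500)
E = 5/8 (E = -1/16*(-2)*5 = (1/8)*5 = 5/8 ≈ 0.62500)
E**2 = (5/8)**2 = 25/64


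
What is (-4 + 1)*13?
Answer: -39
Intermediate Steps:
(-4 + 1)*13 = -3*13 = -39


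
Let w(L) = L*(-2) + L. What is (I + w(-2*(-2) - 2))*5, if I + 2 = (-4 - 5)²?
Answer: 385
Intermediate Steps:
I = 79 (I = -2 + (-4 - 5)² = -2 + (-9)² = -2 + 81 = 79)
w(L) = -L (w(L) = -2*L + L = -L)
(I + w(-2*(-2) - 2))*5 = (79 - (-2*(-2) - 2))*5 = (79 - (4 - 2))*5 = (79 - 1*2)*5 = (79 - 2)*5 = 77*5 = 385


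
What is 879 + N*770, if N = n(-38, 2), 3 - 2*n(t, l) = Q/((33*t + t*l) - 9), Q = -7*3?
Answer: 2715441/1339 ≈ 2028.0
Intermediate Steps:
Q = -21
n(t, l) = 3/2 + 21/(2*(-9 + 33*t + l*t)) (n(t, l) = 3/2 - (-21)/(2*((33*t + t*l) - 9)) = 3/2 - (-21)/(2*((33*t + l*t) - 9)) = 3/2 - (-21)/(2*(-9 + 33*t + l*t)) = 3/2 + 21/(2*(-9 + 33*t + l*t)))
N = 1998/1339 (N = 3*(-2 + 33*(-38) + 2*(-38))/(2*(-9 + 33*(-38) + 2*(-38))) = 3*(-2 - 1254 - 76)/(2*(-9 - 1254 - 76)) = (3/2)*(-1332)/(-1339) = (3/2)*(-1/1339)*(-1332) = 1998/1339 ≈ 1.4922)
879 + N*770 = 879 + (1998/1339)*770 = 879 + 1538460/1339 = 2715441/1339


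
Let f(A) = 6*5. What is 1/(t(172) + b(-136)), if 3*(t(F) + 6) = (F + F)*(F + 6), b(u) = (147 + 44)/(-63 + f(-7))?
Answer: 33/673163 ≈ 4.9022e-5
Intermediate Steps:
f(A) = 30
b(u) = -191/33 (b(u) = (147 + 44)/(-63 + 30) = 191/(-33) = 191*(-1/33) = -191/33)
t(F) = -6 + 2*F*(6 + F)/3 (t(F) = -6 + ((F + F)*(F + 6))/3 = -6 + ((2*F)*(6 + F))/3 = -6 + (2*F*(6 + F))/3 = -6 + 2*F*(6 + F)/3)
1/(t(172) + b(-136)) = 1/((-6 + 4*172 + (⅔)*172²) - 191/33) = 1/((-6 + 688 + (⅔)*29584) - 191/33) = 1/((-6 + 688 + 59168/3) - 191/33) = 1/(61214/3 - 191/33) = 1/(673163/33) = 33/673163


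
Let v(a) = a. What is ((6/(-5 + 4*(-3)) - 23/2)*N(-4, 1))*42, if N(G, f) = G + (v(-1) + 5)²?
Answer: -101556/17 ≈ -5973.9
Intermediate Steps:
N(G, f) = 16 + G (N(G, f) = G + (-1 + 5)² = G + 4² = G + 16 = 16 + G)
((6/(-5 + 4*(-3)) - 23/2)*N(-4, 1))*42 = ((6/(-5 + 4*(-3)) - 23/2)*(16 - 4))*42 = ((6/(-5 - 12) - 23*½)*12)*42 = ((6/(-17) - 23/2)*12)*42 = ((6*(-1/17) - 23/2)*12)*42 = ((-6/17 - 23/2)*12)*42 = -403/34*12*42 = -2418/17*42 = -101556/17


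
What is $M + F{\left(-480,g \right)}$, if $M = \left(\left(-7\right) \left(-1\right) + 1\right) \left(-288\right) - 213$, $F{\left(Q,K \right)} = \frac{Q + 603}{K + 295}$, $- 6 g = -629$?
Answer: $- \frac{6037545}{2399} \approx -2516.7$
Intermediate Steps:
$g = \frac{629}{6}$ ($g = \left(- \frac{1}{6}\right) \left(-629\right) = \frac{629}{6} \approx 104.83$)
$F{\left(Q,K \right)} = \frac{603 + Q}{295 + K}$
$M = -2517$ ($M = \left(7 + 1\right) \left(-288\right) - 213 = 8 \left(-288\right) - 213 = -2304 - 213 = -2517$)
$M + F{\left(-480,g \right)} = -2517 + \frac{603 - 480}{295 + \frac{629}{6}} = -2517 + \frac{1}{\frac{2399}{6}} \cdot 123 = -2517 + \frac{6}{2399} \cdot 123 = -2517 + \frac{738}{2399} = - \frac{6037545}{2399}$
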